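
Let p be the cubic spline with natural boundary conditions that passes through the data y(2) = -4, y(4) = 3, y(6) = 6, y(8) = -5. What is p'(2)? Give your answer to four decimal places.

3.5667

Let M_i = p''(x_i). Step sizes h_i = 2, 2, 2; slopes of the chords Δ_i = (y_(i+1) - y_i)/h_i = 7/2, 3/2, -11/2.
  2·M_0 + 8·M_1 + 2·M_2 = 6(Δ_1 - Δ_0) = -12
  2·M_1 + 8·M_2 + 2·M_3 = 6(Δ_2 - Δ_1) = -42
Natural end conditions: M_0 = M_3 = 0.
Solving: M_0 = 0, M_1 = -1/5, M_2 = -26/5, M_3 = 0.
On [2, 4], p'(t) = b_0 + 2c_0·(t - 2) + 3d_0·(t - 2)² with b_0 = Δ_0 - h_0(2M_0 + M_1)/6 = 107/30, c_0 = M_0/2 = 0, d_0 = (M_1 - M_0)/(6h_0) = -1/60. So p'(2) = 107/30.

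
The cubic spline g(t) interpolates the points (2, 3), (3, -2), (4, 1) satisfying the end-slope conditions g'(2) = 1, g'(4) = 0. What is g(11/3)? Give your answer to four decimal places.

Let M_i = g''(x_i). Step sizes h_i = 1, 1; slopes of the chords Δ_i = (y_(i+1) - y_i)/h_i = -5, 3.
  1·M_0 + 4·M_1 + 1·M_2 = 6(Δ_1 - Δ_0) = 48
Clamped end conditions give two more equations: 2h_0·M_0 + h_0·M_1 = 6(Δ_0 - g'(2)) = -36 and h_1·M_1 + 2h_1·M_2 = 6(g'(4) - Δ_1) = -18.
Solving: M_0 = -61/2, M_1 = 25, M_2 = -43/2.
On [3, 4], g(t) = -2 - 7/4·(t - 3) + 25/2·(t - 3)² - 31/4·(t - 3)³.
With (t - 3) = 2/3: g(11/3) = 5/54.

0.0926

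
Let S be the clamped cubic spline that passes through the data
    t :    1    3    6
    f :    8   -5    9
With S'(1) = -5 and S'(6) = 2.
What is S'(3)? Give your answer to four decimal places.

Let m_i = S''(x_i). Step sizes h_i = 2, 3; slopes of the chords Δ_i = (y_(i+1) - y_i)/h_i = -13/2, 14/3.
  2·m_0 + 10·m_1 + 3·m_2 = 6(Δ_1 - Δ_0) = 67
Clamped end conditions give two more equations: 2h_0·m_0 + h_0·m_1 = 6(Δ_0 - S'(1)) = -9 and h_1·m_1 + 2h_1·m_2 = 6(S'(6) - Δ_1) = -16.
Forward elimination and back-substitution give m_0 = -151/20, m_1 = 53/5, m_2 = -239/30.
On [3, 6], S'(t) = b_1 + 2c_1·(t - 3) + 3d_1·(t - 3)² with b_1 = Δ_1 - h_1(2m_1 + m_2)/6 = -39/20, c_1 = m_1/2 = 53/10, d_1 = (m_2 - m_1)/(6h_1) = -557/540. So S'(3) = -39/20.

-1.9500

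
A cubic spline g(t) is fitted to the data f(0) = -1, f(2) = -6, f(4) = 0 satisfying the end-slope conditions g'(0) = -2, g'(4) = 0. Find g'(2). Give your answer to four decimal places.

Let M_i = g''(x_i). Step sizes h_i = 2, 2; slopes of the chords Δ_i = (y_(i+1) - y_i)/h_i = -5/2, 3.
  2·M_0 + 8·M_1 + 2·M_2 = 6(Δ_1 - Δ_0) = 33
Clamped end conditions give two more equations: 2h_0·M_0 + h_0·M_1 = 6(Δ_0 - g'(0)) = -3 and h_1·M_1 + 2h_1·M_2 = 6(g'(4) - Δ_1) = -18.
Solving: M_0 = -35/8, M_1 = 29/4, M_2 = -65/8.
On [2, 4], g'(t) = b_1 + 2c_1·(t - 2) + 3d_1·(t - 2)² with b_1 = Δ_1 - h_1(2M_1 + M_2)/6 = 7/8, c_1 = M_1/2 = 29/8, d_1 = (M_2 - M_1)/(6h_1) = -41/32. So g'(2) = 7/8.

0.8750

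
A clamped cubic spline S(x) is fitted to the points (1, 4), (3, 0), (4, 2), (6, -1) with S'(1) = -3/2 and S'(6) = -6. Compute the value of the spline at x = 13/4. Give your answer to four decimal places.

With M_i denoting the second derivative at x_i, h_i = 2, 1, 2, and Δ_i = (y_(i+1) − y_i)/h_i = -2, 2, -3/2:
  2·M_0 + 6·M_1 + 1·M_2 = 6(Δ_1 - Δ_0) = 24
  1·M_1 + 6·M_2 + 2·M_3 = 6(Δ_2 - Δ_1) = -21
Clamped end conditions give two more equations: 2h_0·M_0 + h_0·M_1 = 6(Δ_0 - S'(1)) = -3 and h_2·M_2 + 2h_2·M_3 = 6(S'(6) - Δ_2) = -27.
Solving the tridiagonal system: M_0 = -57/16, M_1 = 45/8, M_2 = -21/8, M_3 = -87/16.
On [3, 4], S(x) = 0 + 9/16·(x - 3) + 45/16·(x - 3)² - 11/8·(x - 3)³.
With (x - 3) = 1/4: S(13/4) = 151/512.

0.2949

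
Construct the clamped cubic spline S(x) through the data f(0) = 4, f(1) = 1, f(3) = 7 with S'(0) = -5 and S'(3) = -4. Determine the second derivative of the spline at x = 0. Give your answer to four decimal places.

0.3333

Write m_i for S''(x_i). With h_i = 1, 2 and divided differences Δ_i = -3, 3, the continuity of S' gives the tridiagonal system
  1·m_0 + 6·m_1 + 2·m_2 = 6(Δ_1 - Δ_0) = 36
Clamped end conditions give two more equations: 2h_0·m_0 + h_0·m_1 = 6(Δ_0 - S'(0)) = 12 and h_1·m_1 + 2h_1·m_2 = 6(S'(3) - Δ_1) = -42.
Solving: m_0 = 1/3, m_1 = 34/3, m_2 = -97/6.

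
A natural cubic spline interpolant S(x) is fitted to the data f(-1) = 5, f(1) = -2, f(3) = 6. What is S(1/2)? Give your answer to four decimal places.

With M_i denoting the second derivative at x_i, h_i = 2, 2, and Δ_i = (y_(i+1) − y_i)/h_i = -7/2, 4:
  2·M_0 + 8·M_1 + 2·M_2 = 6(Δ_1 - Δ_0) = 45
Natural end conditions: M_0 = M_2 = 0.
Forward elimination and back-substitution give M_0 = 0, M_1 = 45/8, M_2 = 0.
On [-1, 1], S(x) = 5 - 43/8·(x + 1) + 0·(x + 1)² + 15/32·(x + 1)³.
With (x + 1) = 3/2: S(1/2) = -379/256.

-1.4805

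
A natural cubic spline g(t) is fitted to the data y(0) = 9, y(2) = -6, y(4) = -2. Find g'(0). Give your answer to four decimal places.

-9.8750

Put M_i = g'' at the i-th knot. Here h = (2, 2) and Δ = (-15/2, 2), so the interior equations h_(i-1)·M_(i-1) + 2(h_(i-1)+h_i)·M_i + h_i·M_(i+1) = 6(Δ_i − Δ_(i-1)) read
  2·M_0 + 8·M_1 + 2·M_2 = 6(Δ_1 - Δ_0) = 57
Natural end conditions: M_0 = M_2 = 0.
Hence M_0 = 0, M_1 = 57/8, M_2 = 0.
On [0, 2], g'(t) = b_0 + 2c_0·t + 3d_0·t² with b_0 = Δ_0 - h_0(2M_0 + M_1)/6 = -79/8, c_0 = M_0/2 = 0, d_0 = (M_1 - M_0)/(6h_0) = 19/32. So g'(0) = -79/8.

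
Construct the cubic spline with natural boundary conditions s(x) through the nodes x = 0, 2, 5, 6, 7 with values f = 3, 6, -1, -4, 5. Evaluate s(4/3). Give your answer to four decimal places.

5.4046

Let M_i = s''(x_i). Step sizes h_i = 2, 3, 1, 1; slopes of the chords Δ_i = (y_(i+1) - y_i)/h_i = 3/2, -7/3, -3, 9.
  2·M_0 + 10·M_1 + 3·M_2 = 6(Δ_1 - Δ_0) = -23
  3·M_1 + 8·M_2 + 1·M_3 = 6(Δ_2 - Δ_1) = -4
  1·M_2 + 4·M_3 + 1·M_4 = 6(Δ_3 - Δ_2) = 72
Natural end conditions: M_0 = M_4 = 0.
Hence M_0 = 0, M_1 = -449/274, M_2 = -302/137, M_3 = 5083/274, M_4 = 0.
On [0, 2], s(x) = 3 + 841/411·x + 0·x² - 449/3288·x³.
With x = 4/3: s(4/3) = 59975/11097.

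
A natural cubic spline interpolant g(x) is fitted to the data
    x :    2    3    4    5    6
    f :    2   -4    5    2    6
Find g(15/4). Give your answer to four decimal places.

Put σ_i = g'' at the i-th knot. Here h = (1, 1, 1, 1) and Δ = (-6, 9, -3, 4), so the interior equations h_(i-1)·σ_(i-1) + 2(h_(i-1)+h_i)·σ_i + h_i·σ_(i+1) = 6(Δ_i − Δ_(i-1)) read
  1·σ_0 + 4·σ_1 + 1·σ_2 = 6(Δ_1 - Δ_0) = 90
  1·σ_1 + 4·σ_2 + 1·σ_3 = 6(Δ_2 - Δ_1) = -72
  1·σ_2 + 4·σ_3 + 1·σ_4 = 6(Δ_3 - Δ_2) = 42
Natural end conditions: σ_0 = σ_4 = 0.
Solving the tridiagonal system: σ_0 = 0, σ_1 = 30, σ_2 = -30, σ_3 = 18, σ_4 = 0.
On [3, 4], g(x) = -4 + 4·(x - 3) + 15·(x - 3)² - 10·(x - 3)³.
With (x - 3) = 3/4: g(15/4) = 103/32.

3.2188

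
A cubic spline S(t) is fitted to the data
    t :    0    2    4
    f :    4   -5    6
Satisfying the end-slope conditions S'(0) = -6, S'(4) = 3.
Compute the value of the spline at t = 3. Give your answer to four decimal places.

Let M_i = S''(x_i). Step sizes h_i = 2, 2; slopes of the chords Δ_i = (y_(i+1) - y_i)/h_i = -9/2, 11/2.
  2·M_0 + 8·M_1 + 2·M_2 = 6(Δ_1 - Δ_0) = 60
Clamped end conditions give two more equations: 2h_0·M_0 + h_0·M_1 = 6(Δ_0 - S'(0)) = 9 and h_1·M_1 + 2h_1·M_2 = 6(S'(4) - Δ_1) = -15.
Forward elimination and back-substitution give M_0 = -3, M_1 = 21/2, M_2 = -9.
On [2, 4], S(t) = -5 + 3/2·(t - 2) + 21/4·(t - 2)² - 13/8·(t - 2)³.
With (t - 2) = 1: S(3) = 1/8.

0.1250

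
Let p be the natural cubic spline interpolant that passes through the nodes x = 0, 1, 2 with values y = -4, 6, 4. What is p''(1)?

Put M_i = p'' at the i-th knot. Here h = (1, 1) and Δ = (10, -2), so the interior equations h_(i-1)·M_(i-1) + 2(h_(i-1)+h_i)·M_i + h_i·M_(i+1) = 6(Δ_i − Δ_(i-1)) read
  1·M_0 + 4·M_1 + 1·M_2 = 6(Δ_1 - Δ_0) = -72
Natural end conditions: M_0 = M_2 = 0.
Solving the tridiagonal system: M_0 = 0, M_1 = -18, M_2 = 0.

-18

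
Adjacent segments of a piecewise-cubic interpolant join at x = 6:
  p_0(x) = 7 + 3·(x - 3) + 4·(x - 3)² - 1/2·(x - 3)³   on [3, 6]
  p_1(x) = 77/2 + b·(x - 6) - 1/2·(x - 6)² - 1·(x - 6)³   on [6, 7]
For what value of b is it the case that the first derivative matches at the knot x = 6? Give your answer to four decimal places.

p_0'(x) = 3 + 8·(x - 3) - 3/2·(x - 3)², so p_0'(6) = 27/2. On the right, p_1'(6) = b, so b = 27/2.

13.5000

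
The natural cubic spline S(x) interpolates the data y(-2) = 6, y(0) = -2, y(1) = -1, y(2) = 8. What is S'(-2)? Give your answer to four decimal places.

With σ_i denoting the second derivative at x_i, h_i = 2, 1, 1, and Δ_i = (y_(i+1) − y_i)/h_i = -4, 1, 9:
  2·σ_0 + 6·σ_1 + 1·σ_2 = 6(Δ_1 - Δ_0) = 30
  1·σ_1 + 4·σ_2 + 1·σ_3 = 6(Δ_2 - Δ_1) = 48
Natural end conditions: σ_0 = σ_3 = 0.
Hence σ_0 = 0, σ_1 = 72/23, σ_2 = 258/23, σ_3 = 0.
On [-2, 0], S'(x) = b_0 + 2c_0·(x + 2) + 3d_0·(x + 2)² with b_0 = Δ_0 - h_0(2σ_0 + σ_1)/6 = -116/23, c_0 = σ_0/2 = 0, d_0 = (σ_1 - σ_0)/(6h_0) = 6/23. So S'(-2) = -116/23.

-5.0435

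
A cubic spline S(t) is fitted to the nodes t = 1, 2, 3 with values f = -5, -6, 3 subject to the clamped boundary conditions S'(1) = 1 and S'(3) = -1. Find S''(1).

Write M_i for S''(x_i). With h_i = 1, 1 and divided differences Δ_i = -1, 9, the continuity of S' gives the tridiagonal system
  1·M_0 + 4·M_1 + 1·M_2 = 6(Δ_1 - Δ_0) = 60
Clamped end conditions give two more equations: 2h_0·M_0 + h_0·M_1 = 6(Δ_0 - S'(1)) = -12 and h_1·M_1 + 2h_1·M_2 = 6(S'(3) - Δ_1) = -60.
Forward elimination and back-substitution give M_0 = -22, M_1 = 32, M_2 = -46.

-22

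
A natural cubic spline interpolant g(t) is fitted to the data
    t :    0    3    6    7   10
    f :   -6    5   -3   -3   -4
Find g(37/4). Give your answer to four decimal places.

-3.5033

Write m_i for g''(x_i). With h_i = 3, 3, 1, 3 and divided differences Δ_i = 11/3, -8/3, 0, -1/3, the continuity of g' gives the tridiagonal system
  3·m_0 + 12·m_1 + 3·m_2 = 6(Δ_1 - Δ_0) = -38
  3·m_1 + 8·m_2 + 1·m_3 = 6(Δ_2 - Δ_1) = 16
  1·m_2 + 8·m_3 + 3·m_4 = 6(Δ_3 - Δ_2) = -2
Natural end conditions: m_0 = m_4 = 0.
Forward elimination and back-substitution give m_0 = 0, m_1 = -232/57, m_2 = 206/57, m_3 = -40/57, m_4 = 0.
On [7, 10], g(t) = -3 + 7/19·(t - 7) - 20/57·(t - 7)² + 20/513·(t - 7)³.
With (t - 7) = 9/4: g(37/4) = -1065/304.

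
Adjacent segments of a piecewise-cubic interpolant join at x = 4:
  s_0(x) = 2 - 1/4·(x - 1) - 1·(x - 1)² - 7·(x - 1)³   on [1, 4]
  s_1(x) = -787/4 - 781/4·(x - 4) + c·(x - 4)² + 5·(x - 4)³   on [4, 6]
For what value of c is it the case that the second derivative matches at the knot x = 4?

s_0''(x) = -2 - 42·(x - 1), so s_0''(4) = -128. On the right, s_1''(4) = 2c, so c = -64.

-64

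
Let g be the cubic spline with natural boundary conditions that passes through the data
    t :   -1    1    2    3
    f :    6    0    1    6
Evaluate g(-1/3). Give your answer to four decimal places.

Put M_i = g'' at the i-th knot. Here h = (2, 1, 1) and Δ = (-3, 1, 5), so the interior equations h_(i-1)·M_(i-1) + 2(h_(i-1)+h_i)·M_i + h_i·M_(i+1) = 6(Δ_i − Δ_(i-1)) read
  2·M_0 + 6·M_1 + 1·M_2 = 6(Δ_1 - Δ_0) = 24
  1·M_1 + 4·M_2 + 1·M_3 = 6(Δ_2 - Δ_1) = 24
Natural end conditions: M_0 = M_3 = 0.
Solving: M_0 = 0, M_1 = 72/23, M_2 = 120/23, M_3 = 0.
On [-1, 1], g(t) = 6 - 93/23·(t + 1) + 0·(t + 1)² + 6/23·(t + 1)³.
With (t + 1) = 2/3: g(-1/3) = 700/207.

3.3816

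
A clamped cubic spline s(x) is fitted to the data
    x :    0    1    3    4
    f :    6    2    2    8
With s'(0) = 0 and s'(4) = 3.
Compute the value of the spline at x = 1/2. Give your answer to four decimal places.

With M_i denoting the second derivative at x_i, h_i = 1, 2, 1, and Δ_i = (y_(i+1) − y_i)/h_i = -4, 0, 6:
  1·M_0 + 6·M_1 + 2·M_2 = 6(Δ_1 - Δ_0) = 24
  2·M_1 + 6·M_2 + 1·M_3 = 6(Δ_2 - Δ_1) = 36
Clamped end conditions give two more equations: 2h_0·M_0 + h_0·M_1 = 6(Δ_0 - s'(0)) = -24 and h_2·M_2 + 2h_2·M_3 = 6(s'(4) - Δ_2) = -18.
Forward elimination and back-substitution give M_0 = -492/35, M_1 = 144/35, M_2 = 234/35, M_3 = -432/35.
On [0, 1], s(x) = 6 + 0·x - 246/35·x² + 106/35·x³.
With x = 1/2: s(1/2) = 647/140.

4.6214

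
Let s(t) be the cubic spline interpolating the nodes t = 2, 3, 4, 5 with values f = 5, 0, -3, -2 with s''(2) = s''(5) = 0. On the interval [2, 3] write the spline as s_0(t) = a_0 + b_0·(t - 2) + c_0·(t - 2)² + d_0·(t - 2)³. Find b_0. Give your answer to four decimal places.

With m_i denoting the second derivative at x_i, h_i = 1, 1, 1, and Δ_i = (y_(i+1) − y_i)/h_i = -5, -3, 1:
  1·m_0 + 4·m_1 + 1·m_2 = 6(Δ_1 - Δ_0) = 12
  1·m_1 + 4·m_2 + 1·m_3 = 6(Δ_2 - Δ_1) = 24
Natural end conditions: m_0 = m_3 = 0.
Hence m_0 = 0, m_1 = 8/5, m_2 = 28/5, m_3 = 0.
On [2, 3], with s_0(t) = a_0 + b_0·(t - 2) + c_0·(t - 2)² + d_0·(t - 2)³: c_0 = m_0/2 = 0, d_0 = (m_1 - m_0)/(6h_0) = 4/15, b_0 = Δ_0 - h_0(2m_0 + m_1)/6 = -79/15.

-5.2667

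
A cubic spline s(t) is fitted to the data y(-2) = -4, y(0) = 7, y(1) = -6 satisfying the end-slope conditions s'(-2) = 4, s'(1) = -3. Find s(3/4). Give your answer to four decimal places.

Let M_i = s''(x_i). Step sizes h_i = 2, 1; slopes of the chords Δ_i = (y_(i+1) - y_i)/h_i = 11/2, -13.
  2·M_0 + 6·M_1 + 1·M_2 = 6(Δ_1 - Δ_0) = -111
Clamped end conditions give two more equations: 2h_0·M_0 + h_0·M_1 = 6(Δ_0 - s'(-2)) = 9 and h_1·M_1 + 2h_1·M_2 = 6(s'(1) - Δ_1) = 60.
Forward elimination and back-substitution give M_0 = 221/12, M_1 = -97/3, M_2 = 277/6.
On [0, 1], s(t) = 7 - 119/12·t - 97/6·t² + 157/12·t³.
With t = 3/4: s(3/4) = -1027/256.

-4.0117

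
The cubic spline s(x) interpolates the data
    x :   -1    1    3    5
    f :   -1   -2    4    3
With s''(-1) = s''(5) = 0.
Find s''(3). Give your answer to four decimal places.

Put M_i = s'' at the i-th knot. Here h = (2, 2, 2) and Δ = (-1/2, 3, -1/2), so the interior equations h_(i-1)·M_(i-1) + 2(h_(i-1)+h_i)·M_i + h_i·M_(i+1) = 6(Δ_i − Δ_(i-1)) read
  2·M_0 + 8·M_1 + 2·M_2 = 6(Δ_1 - Δ_0) = 21
  2·M_1 + 8·M_2 + 2·M_3 = 6(Δ_2 - Δ_1) = -21
Natural end conditions: M_0 = M_3 = 0.
Solving the tridiagonal system: M_0 = 0, M_1 = 7/2, M_2 = -7/2, M_3 = 0.

-3.5000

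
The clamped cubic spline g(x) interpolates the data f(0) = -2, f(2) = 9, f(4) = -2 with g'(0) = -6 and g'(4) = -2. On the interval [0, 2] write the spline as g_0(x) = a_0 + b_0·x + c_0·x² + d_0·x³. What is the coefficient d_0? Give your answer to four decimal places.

With m_i denoting the second derivative at x_i, h_i = 2, 2, and Δ_i = (y_(i+1) − y_i)/h_i = 11/2, -11/2:
  2·m_0 + 8·m_1 + 2·m_2 = 6(Δ_1 - Δ_0) = -66
Clamped end conditions give two more equations: 2h_0·m_0 + h_0·m_1 = 6(Δ_0 - g'(0)) = 69 and h_1·m_1 + 2h_1·m_2 = 6(g'(4) - Δ_1) = 21.
Hence m_0 = 53/2, m_1 = -37/2, m_2 = 29/2.
On [0, 2], with g_0(x) = a_0 + b_0·x + c_0·x² + d_0·x³: c_0 = m_0/2 = 53/4, d_0 = (m_1 - m_0)/(6h_0) = -15/4, b_0 = Δ_0 - h_0(2m_0 + m_1)/6 = -6.

-3.7500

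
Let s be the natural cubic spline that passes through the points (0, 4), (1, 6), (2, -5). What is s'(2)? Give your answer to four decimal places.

-14.2500

Write M_i for s''(x_i). With h_i = 1, 1 and divided differences Δ_i = 2, -11, the continuity of s' gives the tridiagonal system
  1·M_0 + 4·M_1 + 1·M_2 = 6(Δ_1 - Δ_0) = -78
Natural end conditions: M_0 = M_2 = 0.
Solving the tridiagonal system: M_0 = 0, M_1 = -39/2, M_2 = 0.
On [1, 2], s'(x) = b_1 + 2c_1·(x - 1) + 3d_1·(x - 1)² with b_1 = Δ_1 - h_1(2M_1 + M_2)/6 = -9/2, c_1 = M_1/2 = -39/4, d_1 = (M_2 - M_1)/(6h_1) = 13/4. So s'(2) = -57/4.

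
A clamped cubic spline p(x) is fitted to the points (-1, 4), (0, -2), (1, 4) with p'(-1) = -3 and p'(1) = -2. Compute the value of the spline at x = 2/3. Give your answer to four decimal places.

2.8333

Let M_i = p''(x_i). Step sizes h_i = 1, 1; slopes of the chords Δ_i = (y_(i+1) - y_i)/h_i = -6, 6.
  1·M_0 + 4·M_1 + 1·M_2 = 6(Δ_1 - Δ_0) = 72
Clamped end conditions give two more equations: 2h_0·M_0 + h_0·M_1 = 6(Δ_0 - p'(-1)) = -18 and h_1·M_1 + 2h_1·M_2 = 6(p'(1) - Δ_1) = -48.
Forward elimination and back-substitution give M_0 = -53/2, M_1 = 35, M_2 = -83/2.
On [0, 1], p(x) = -2 + 5/4·x + 35/2·x² - 51/4·x³.
With x = 2/3: p(2/3) = 17/6.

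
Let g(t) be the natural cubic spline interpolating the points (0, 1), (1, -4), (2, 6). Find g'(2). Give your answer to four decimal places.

13.7500

Let m_i = g''(x_i). Step sizes h_i = 1, 1; slopes of the chords Δ_i = (y_(i+1) - y_i)/h_i = -5, 10.
  1·m_0 + 4·m_1 + 1·m_2 = 6(Δ_1 - Δ_0) = 90
Natural end conditions: m_0 = m_2 = 0.
Forward elimination and back-substitution give m_0 = 0, m_1 = 45/2, m_2 = 0.
On [1, 2], g'(t) = b_1 + 2c_1·(t - 1) + 3d_1·(t - 1)² with b_1 = Δ_1 - h_1(2m_1 + m_2)/6 = 5/2, c_1 = m_1/2 = 45/4, d_1 = (m_2 - m_1)/(6h_1) = -15/4. So g'(2) = 55/4.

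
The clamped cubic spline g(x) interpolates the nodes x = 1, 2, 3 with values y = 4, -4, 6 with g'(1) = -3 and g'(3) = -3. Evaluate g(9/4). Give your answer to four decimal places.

-1.8750

Put m_i = g'' at the i-th knot. Here h = (1, 1) and Δ = (-8, 10), so the interior equations h_(i-1)·m_(i-1) + 2(h_(i-1)+h_i)·m_i + h_i·m_(i+1) = 6(Δ_i − Δ_(i-1)) read
  1·m_0 + 4·m_1 + 1·m_2 = 6(Δ_1 - Δ_0) = 108
Clamped end conditions give two more equations: 2h_0·m_0 + h_0·m_1 = 6(Δ_0 - g'(1)) = -30 and h_1·m_1 + 2h_1·m_2 = 6(g'(3) - Δ_1) = -78.
Solving the tridiagonal system: m_0 = -42, m_1 = 54, m_2 = -66.
On [2, 3], g(x) = -4 + 3·(x - 2) + 27·(x - 2)² - 20·(x - 2)³.
With (x - 2) = 1/4: g(9/4) = -15/8.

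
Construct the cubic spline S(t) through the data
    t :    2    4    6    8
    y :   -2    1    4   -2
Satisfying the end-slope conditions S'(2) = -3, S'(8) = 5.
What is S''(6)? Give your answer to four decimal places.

Write σ_i for S''(x_i). With h_i = 2, 2, 2 and divided differences Δ_i = 3/2, 3/2, -3, the continuity of S' gives the tridiagonal system
  2·σ_0 + 8·σ_1 + 2·σ_2 = 6(Δ_1 - Δ_0) = 0
  2·σ_1 + 8·σ_2 + 2·σ_3 = 6(Δ_2 - Δ_1) = -27
Clamped end conditions give two more equations: 2h_0·σ_0 + h_0·σ_1 = 6(Δ_0 - S'(2)) = 27 and h_2·σ_2 + 2h_2·σ_3 = 6(S'(8) - Δ_2) = 48.
Solving the tridiagonal system: σ_0 = 20/3, σ_1 = 1/6, σ_2 = -22/3, σ_3 = 47/3.

-7.3333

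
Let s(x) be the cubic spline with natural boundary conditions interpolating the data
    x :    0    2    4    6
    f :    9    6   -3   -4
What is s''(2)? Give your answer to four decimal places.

Put m_i = s'' at the i-th knot. Here h = (2, 2, 2) and Δ = (-3/2, -9/2, -1/2), so the interior equations h_(i-1)·m_(i-1) + 2(h_(i-1)+h_i)·m_i + h_i·m_(i+1) = 6(Δ_i − Δ_(i-1)) read
  2·m_0 + 8·m_1 + 2·m_2 = 6(Δ_1 - Δ_0) = -18
  2·m_1 + 8·m_2 + 2·m_3 = 6(Δ_2 - Δ_1) = 24
Natural end conditions: m_0 = m_3 = 0.
Solving the tridiagonal system: m_0 = 0, m_1 = -16/5, m_2 = 19/5, m_3 = 0.

-3.2000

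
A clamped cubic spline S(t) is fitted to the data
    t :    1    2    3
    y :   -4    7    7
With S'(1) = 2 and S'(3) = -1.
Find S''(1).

42

With M_i denoting the second derivative at x_i, h_i = 1, 1, and Δ_i = (y_(i+1) − y_i)/h_i = 11, 0:
  1·M_0 + 4·M_1 + 1·M_2 = 6(Δ_1 - Δ_0) = -66
Clamped end conditions give two more equations: 2h_0·M_0 + h_0·M_1 = 6(Δ_0 - S'(1)) = 54 and h_1·M_1 + 2h_1·M_2 = 6(S'(3) - Δ_1) = -6.
Solving: M_0 = 42, M_1 = -30, M_2 = 12.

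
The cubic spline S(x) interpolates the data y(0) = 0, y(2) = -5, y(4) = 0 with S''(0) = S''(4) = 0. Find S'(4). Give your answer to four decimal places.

With M_i denoting the second derivative at x_i, h_i = 2, 2, and Δ_i = (y_(i+1) − y_i)/h_i = -5/2, 5/2:
  2·M_0 + 8·M_1 + 2·M_2 = 6(Δ_1 - Δ_0) = 30
Natural end conditions: M_0 = M_2 = 0.
Forward elimination and back-substitution give M_0 = 0, M_1 = 15/4, M_2 = 0.
On [2, 4], S'(x) = b_1 + 2c_1·(x - 2) + 3d_1·(x - 2)² with b_1 = Δ_1 - h_1(2M_1 + M_2)/6 = 0, c_1 = M_1/2 = 15/8, d_1 = (M_2 - M_1)/(6h_1) = -5/16. So S'(4) = 15/4.

3.7500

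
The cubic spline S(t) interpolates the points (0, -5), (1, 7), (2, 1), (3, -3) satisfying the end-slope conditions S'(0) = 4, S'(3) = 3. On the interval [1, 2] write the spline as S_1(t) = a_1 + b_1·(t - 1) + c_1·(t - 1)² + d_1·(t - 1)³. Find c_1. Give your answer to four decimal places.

Write σ_i for S''(x_i). With h_i = 1, 1, 1 and divided differences Δ_i = 12, -6, -4, the continuity of S' gives the tridiagonal system
  1·σ_0 + 4·σ_1 + 1·σ_2 = 6(Δ_1 - Δ_0) = -108
  1·σ_1 + 4·σ_2 + 1·σ_3 = 6(Δ_2 - Δ_1) = 12
Clamped end conditions give two more equations: 2h_0·σ_0 + h_0·σ_1 = 6(Δ_0 - S'(0)) = 48 and h_2·σ_2 + 2h_2·σ_3 = 6(S'(3) - Δ_2) = 42.
Solving the tridiagonal system: σ_0 = 662/15, σ_1 = -604/15, σ_2 = 134/15, σ_3 = 248/15.
On [1, 2], with S_1(t) = a_1 + b_1·(t - 1) + c_1·(t - 1)² + d_1·(t - 1)³: c_1 = σ_1/2 = -302/15, d_1 = (σ_2 - σ_1)/(6h_1) = 41/5, b_1 = Δ_1 - h_1(2σ_1 + σ_2)/6 = 89/15.

-20.1333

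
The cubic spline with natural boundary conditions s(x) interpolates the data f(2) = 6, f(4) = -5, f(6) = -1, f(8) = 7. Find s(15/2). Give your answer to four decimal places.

4.9844

Let M_i = s''(x_i). Step sizes h_i = 2, 2, 2; slopes of the chords Δ_i = (y_(i+1) - y_i)/h_i = -11/2, 2, 4.
  2·M_0 + 8·M_1 + 2·M_2 = 6(Δ_1 - Δ_0) = 45
  2·M_1 + 8·M_2 + 2·M_3 = 6(Δ_2 - Δ_1) = 12
Natural end conditions: M_0 = M_3 = 0.
Forward elimination and back-substitution give M_0 = 0, M_1 = 28/5, M_2 = 1/10, M_3 = 0.
On [6, 8], s(x) = -1 + 59/15·(x - 6) + 1/20·(x - 6)² - 1/120·(x - 6)³.
With (x - 6) = 3/2: s(15/2) = 319/64.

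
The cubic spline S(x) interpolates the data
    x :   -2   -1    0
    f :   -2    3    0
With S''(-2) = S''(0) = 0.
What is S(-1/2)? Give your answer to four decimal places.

Write M_i for S''(x_i). With h_i = 1, 1 and divided differences Δ_i = 5, -3, the continuity of S' gives the tridiagonal system
  1·M_0 + 4·M_1 + 1·M_2 = 6(Δ_1 - Δ_0) = -48
Natural end conditions: M_0 = M_2 = 0.
Hence M_0 = 0, M_1 = -12, M_2 = 0.
On [-1, 0], S(x) = 3 + 1·(x + 1) - 6·(x + 1)² + 2·(x + 1)³.
With (x + 1) = 1/2: S(-1/2) = 9/4.

2.2500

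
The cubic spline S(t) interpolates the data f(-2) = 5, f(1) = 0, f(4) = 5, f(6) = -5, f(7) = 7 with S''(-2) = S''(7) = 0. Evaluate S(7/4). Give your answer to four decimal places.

Let σ_i = S''(x_i). Step sizes h_i = 3, 3, 2, 1; slopes of the chords Δ_i = (y_(i+1) - y_i)/h_i = -5/3, 5/3, -5, 12.
  3·σ_0 + 12·σ_1 + 3·σ_2 = 6(Δ_1 - Δ_0) = 20
  3·σ_1 + 10·σ_2 + 2·σ_3 = 6(Δ_2 - Δ_1) = -40
  2·σ_2 + 6·σ_3 + 1·σ_4 = 6(Δ_3 - Δ_2) = 102
Natural end conditions: σ_0 = σ_4 = 0.
Solving the tridiagonal system: σ_0 = 0, σ_1 = 1226/309, σ_2 = -948/103, σ_3 = 2067/103, σ_4 = 0.
On [1, 4], S(t) = 0 + 237/103·(t - 1) + 613/309·(t - 1)² - 2035/2781·(t - 1)³.
With (t - 1) = 3/4: S(7/4) = 16697/6592.

2.5329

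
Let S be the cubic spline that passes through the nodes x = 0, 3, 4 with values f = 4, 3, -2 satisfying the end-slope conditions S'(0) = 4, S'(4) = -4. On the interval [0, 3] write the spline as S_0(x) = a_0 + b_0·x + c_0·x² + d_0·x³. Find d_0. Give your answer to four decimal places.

With M_i denoting the second derivative at x_i, h_i = 3, 1, and Δ_i = (y_(i+1) − y_i)/h_i = -1/3, -5:
  3·M_0 + 8·M_1 + 1·M_2 = 6(Δ_1 - Δ_0) = -28
Clamped end conditions give two more equations: 2h_0·M_0 + h_0·M_1 = 6(Δ_0 - S'(0)) = -26 and h_1·M_1 + 2h_1·M_2 = 6(S'(4) - Δ_1) = 6.
Forward elimination and back-substitution give M_0 = -17/6, M_1 = -3, M_2 = 9/2.
On [0, 3], with S_0(x) = a_0 + b_0·x + c_0·x² + d_0·x³: c_0 = M_0/2 = -17/12, d_0 = (M_1 - M_0)/(6h_0) = -1/108, b_0 = Δ_0 - h_0(2M_0 + M_1)/6 = 4.

-0.0093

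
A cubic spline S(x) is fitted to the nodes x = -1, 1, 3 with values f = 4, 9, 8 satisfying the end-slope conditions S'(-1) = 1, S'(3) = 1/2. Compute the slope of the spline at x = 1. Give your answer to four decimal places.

Put m_i = S'' at the i-th knot. Here h = (2, 2) and Δ = (5/2, -1/2), so the interior equations h_(i-1)·m_(i-1) + 2(h_(i-1)+h_i)·m_i + h_i·m_(i+1) = 6(Δ_i − Δ_(i-1)) read
  2·m_0 + 8·m_1 + 2·m_2 = 6(Δ_1 - Δ_0) = -18
Clamped end conditions give two more equations: 2h_0·m_0 + h_0·m_1 = 6(Δ_0 - S'(-1)) = 9 and h_1·m_1 + 2h_1·m_2 = 6(S'(3) - Δ_1) = 6.
Solving the tridiagonal system: m_0 = 35/8, m_1 = -17/4, m_2 = 29/8.
On [1, 3], S'(x) = b_1 + 2c_1·(x - 1) + 3d_1·(x - 1)² with b_1 = Δ_1 - h_1(2m_1 + m_2)/6 = 9/8, c_1 = m_1/2 = -17/8, d_1 = (m_2 - m_1)/(6h_1) = 21/32. So S'(1) = 9/8.

1.1250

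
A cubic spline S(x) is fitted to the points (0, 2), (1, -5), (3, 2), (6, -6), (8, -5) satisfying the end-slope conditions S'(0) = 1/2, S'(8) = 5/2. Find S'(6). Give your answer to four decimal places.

-2.6813

Write m_i for S''(x_i). With h_i = 1, 2, 3, 2 and divided differences Δ_i = -7, 7/2, -8/3, 1/2, the continuity of S' gives the tridiagonal system
  1·m_0 + 6·m_1 + 2·m_2 = 6(Δ_1 - Δ_0) = 63
  2·m_1 + 10·m_2 + 3·m_3 = 6(Δ_2 - Δ_1) = -37
  3·m_2 + 10·m_3 + 2·m_4 = 6(Δ_3 - Δ_2) = 19
Clamped end conditions give two more equations: 2h_0·m_0 + h_0·m_1 = 6(Δ_0 - S'(0)) = -45 and h_3·m_3 + 2h_3·m_4 = 6(S'(8) - Δ_3) = 12.
Hence m_0 = -8699/273, m_1 = 5113/273, m_2 = -2390/273, m_3 = 397/91, m_4 = 149/182.
On [6, 8], S'(x) = b_3 + 2c_3·(x - 6) + 3d_3·(x - 6)² with b_3 = Δ_3 - h_3(2m_3 + m_4)/6 = -244/91, c_3 = m_3/2 = 397/182, d_3 = (m_4 - m_3)/(6h_3) = -215/728. So S'(6) = -244/91.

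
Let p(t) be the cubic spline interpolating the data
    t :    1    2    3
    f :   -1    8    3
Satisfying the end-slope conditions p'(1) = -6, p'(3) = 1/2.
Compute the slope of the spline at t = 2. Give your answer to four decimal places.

Put m_i = p'' at the i-th knot. Here h = (1, 1) and Δ = (9, -5), so the interior equations h_(i-1)·m_(i-1) + 2(h_(i-1)+h_i)·m_i + h_i·m_(i+1) = 6(Δ_i − Δ_(i-1)) read
  1·m_0 + 4·m_1 + 1·m_2 = 6(Δ_1 - Δ_0) = -84
Clamped end conditions give two more equations: 2h_0·m_0 + h_0·m_1 = 6(Δ_0 - p'(1)) = 90 and h_1·m_1 + 2h_1·m_2 = 6(p'(3) - Δ_1) = 33.
Forward elimination and back-substitution give m_0 = 277/4, m_1 = -97/2, m_2 = 163/4.
On [2, 3], p'(t) = b_1 + 2c_1·(t - 2) + 3d_1·(t - 2)² with b_1 = Δ_1 - h_1(2m_1 + m_2)/6 = 35/8, c_1 = m_1/2 = -97/4, d_1 = (m_2 - m_1)/(6h_1) = 119/8. So p'(2) = 35/8.

4.3750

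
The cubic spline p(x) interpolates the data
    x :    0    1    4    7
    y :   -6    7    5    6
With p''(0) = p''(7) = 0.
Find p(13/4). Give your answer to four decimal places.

Put M_i = p'' at the i-th knot. Here h = (1, 3, 3) and Δ = (13, -2/3, 1/3), so the interior equations h_(i-1)·M_(i-1) + 2(h_(i-1)+h_i)·M_i + h_i·M_(i+1) = 6(Δ_i − Δ_(i-1)) read
  1·M_0 + 8·M_1 + 3·M_2 = 6(Δ_1 - Δ_0) = -82
  3·M_1 + 12·M_2 + 3·M_3 = 6(Δ_2 - Δ_1) = 6
Natural end conditions: M_0 = M_3 = 0.
Hence M_0 = 0, M_1 = -334/29, M_2 = 98/29, M_3 = 0.
On [1, 4], p(x) = 7 + 797/87·(x - 1) - 167/29·(x - 1)² + 24/29·(x - 1)³.
With (x - 1) = 9/4: p(13/4) = 3659/464.

7.8858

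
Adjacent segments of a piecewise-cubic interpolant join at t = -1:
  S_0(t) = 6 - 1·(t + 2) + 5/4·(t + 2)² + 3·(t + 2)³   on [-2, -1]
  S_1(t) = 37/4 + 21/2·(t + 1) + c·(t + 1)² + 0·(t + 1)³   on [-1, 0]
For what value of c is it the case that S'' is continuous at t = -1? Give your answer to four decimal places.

S_0''(t) = 5/2 + 18·(t + 2), so S_0''(-1) = 41/2. On the right, S_1''(-1) = 2c, so c = 41/4.

10.2500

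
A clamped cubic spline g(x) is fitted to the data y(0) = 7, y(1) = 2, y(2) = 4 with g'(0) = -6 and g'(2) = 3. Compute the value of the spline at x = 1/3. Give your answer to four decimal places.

4.9259

With m_i denoting the second derivative at x_i, h_i = 1, 1, and Δ_i = (y_(i+1) − y_i)/h_i = -5, 2:
  1·m_0 + 4·m_1 + 1·m_2 = 6(Δ_1 - Δ_0) = 42
Clamped end conditions give two more equations: 2h_0·m_0 + h_0·m_1 = 6(Δ_0 - g'(0)) = 6 and h_1·m_1 + 2h_1·m_2 = 6(g'(2) - Δ_1) = 6.
Hence m_0 = -3, m_1 = 12, m_2 = -3.
On [0, 1], g(x) = 7 - 6·x - 3/2·x² + 5/2·x³.
With x = 1/3: g(1/3) = 133/27.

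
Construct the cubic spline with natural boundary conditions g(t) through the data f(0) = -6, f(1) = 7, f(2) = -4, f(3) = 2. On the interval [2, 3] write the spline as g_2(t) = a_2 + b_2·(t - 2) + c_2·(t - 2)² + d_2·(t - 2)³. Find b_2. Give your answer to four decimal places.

Let σ_i = g''(x_i). Step sizes h_i = 1, 1, 1; slopes of the chords Δ_i = (y_(i+1) - y_i)/h_i = 13, -11, 6.
  1·σ_0 + 4·σ_1 + 1·σ_2 = 6(Δ_1 - Δ_0) = -144
  1·σ_1 + 4·σ_2 + 1·σ_3 = 6(Δ_2 - Δ_1) = 102
Natural end conditions: σ_0 = σ_3 = 0.
Solving the tridiagonal system: σ_0 = 0, σ_1 = -226/5, σ_2 = 184/5, σ_3 = 0.
On [2, 3], with g_2(t) = a_2 + b_2·(t - 2) + c_2·(t - 2)² + d_2·(t - 2)³: c_2 = σ_2/2 = 92/5, d_2 = (σ_3 - σ_2)/(6h_2) = -92/15, b_2 = Δ_2 - h_2(2σ_2 + σ_3)/6 = -94/15.

-6.2667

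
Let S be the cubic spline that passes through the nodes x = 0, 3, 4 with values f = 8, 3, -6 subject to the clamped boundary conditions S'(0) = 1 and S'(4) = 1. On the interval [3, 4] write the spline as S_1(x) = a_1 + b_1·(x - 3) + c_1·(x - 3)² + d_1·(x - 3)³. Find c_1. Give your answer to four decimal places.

Let σ_i = S''(x_i). Step sizes h_i = 3, 1; slopes of the chords Δ_i = (y_(i+1) - y_i)/h_i = -5/3, -9.
  3·σ_0 + 8·σ_1 + 1·σ_2 = 6(Δ_1 - Δ_0) = -44
Clamped end conditions give two more equations: 2h_0·σ_0 + h_0·σ_1 = 6(Δ_0 - S'(0)) = -16 and h_1·σ_1 + 2h_1·σ_2 = 6(S'(4) - Δ_1) = 60.
Solving the tridiagonal system: σ_0 = 17/6, σ_1 = -11, σ_2 = 71/2.
On [3, 4], with S_1(x) = a_1 + b_1·(x - 3) + c_1·(x - 3)² + d_1·(x - 3)³: c_1 = σ_1/2 = -11/2, d_1 = (σ_2 - σ_1)/(6h_1) = 31/4, b_1 = Δ_1 - h_1(2σ_1 + σ_2)/6 = -45/4.

-5.5000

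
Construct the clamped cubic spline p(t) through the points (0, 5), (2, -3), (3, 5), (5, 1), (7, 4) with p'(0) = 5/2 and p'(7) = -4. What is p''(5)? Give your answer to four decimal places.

10.2213

Let σ_i = p''(x_i). Step sizes h_i = 2, 1, 2, 2; slopes of the chords Δ_i = (y_(i+1) - y_i)/h_i = -4, 8, -2, 3/2.
  2·σ_0 + 6·σ_1 + 1·σ_2 = 6(Δ_1 - Δ_0) = 72
  1·σ_1 + 6·σ_2 + 2·σ_3 = 6(Δ_2 - Δ_1) = -60
  2·σ_2 + 8·σ_3 + 2·σ_4 = 6(Δ_3 - Δ_2) = 21
Clamped end conditions give two more equations: 2h_0·σ_0 + h_0·σ_1 = 6(Δ_0 - p'(0)) = -39 and h_3·σ_3 + 2h_3·σ_4 = 6(p'(7) - Δ_3) = -33.
Forward elimination and back-substitution give σ_0 = -5027/244, σ_1 = 1324/61, σ_2 = -2077/122, σ_3 = 1247/122, σ_4 = -815/61.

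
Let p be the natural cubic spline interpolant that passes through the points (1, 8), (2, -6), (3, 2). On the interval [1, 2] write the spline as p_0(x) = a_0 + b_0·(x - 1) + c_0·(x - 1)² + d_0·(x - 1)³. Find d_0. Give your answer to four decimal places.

With m_i denoting the second derivative at x_i, h_i = 1, 1, and Δ_i = (y_(i+1) − y_i)/h_i = -14, 8:
  1·m_0 + 4·m_1 + 1·m_2 = 6(Δ_1 - Δ_0) = 132
Natural end conditions: m_0 = m_2 = 0.
Forward elimination and back-substitution give m_0 = 0, m_1 = 33, m_2 = 0.
On [1, 2], with p_0(x) = a_0 + b_0·(x - 1) + c_0·(x - 1)² + d_0·(x - 1)³: c_0 = m_0/2 = 0, d_0 = (m_1 - m_0)/(6h_0) = 11/2, b_0 = Δ_0 - h_0(2m_0 + m_1)/6 = -39/2.

5.5000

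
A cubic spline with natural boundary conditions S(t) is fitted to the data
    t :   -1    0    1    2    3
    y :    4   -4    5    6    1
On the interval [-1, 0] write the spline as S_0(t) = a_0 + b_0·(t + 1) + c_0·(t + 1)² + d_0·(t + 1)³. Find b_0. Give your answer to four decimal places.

-13.0179

With σ_i denoting the second derivative at x_i, h_i = 1, 1, 1, 1, and Δ_i = (y_(i+1) − y_i)/h_i = -8, 9, 1, -5:
  1·σ_0 + 4·σ_1 + 1·σ_2 = 6(Δ_1 - Δ_0) = 102
  1·σ_1 + 4·σ_2 + 1·σ_3 = 6(Δ_2 - Δ_1) = -48
  1·σ_2 + 4·σ_3 + 1·σ_4 = 6(Δ_3 - Δ_2) = -36
Natural end conditions: σ_0 = σ_4 = 0.
Solving the tridiagonal system: σ_0 = 0, σ_1 = 843/28, σ_2 = -129/7, σ_3 = -123/28, σ_4 = 0.
On [-1, 0], with S_0(t) = a_0 + b_0·(t + 1) + c_0·(t + 1)² + d_0·(t + 1)³: c_0 = σ_0/2 = 0, d_0 = (σ_1 - σ_0)/(6h_0) = 281/56, b_0 = Δ_0 - h_0(2σ_0 + σ_1)/6 = -729/56.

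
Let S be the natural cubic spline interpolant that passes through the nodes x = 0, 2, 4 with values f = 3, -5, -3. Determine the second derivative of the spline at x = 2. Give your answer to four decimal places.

3.7500

With σ_i denoting the second derivative at x_i, h_i = 2, 2, and Δ_i = (y_(i+1) − y_i)/h_i = -4, 1:
  2·σ_0 + 8·σ_1 + 2·σ_2 = 6(Δ_1 - Δ_0) = 30
Natural end conditions: σ_0 = σ_2 = 0.
Solving: σ_0 = 0, σ_1 = 15/4, σ_2 = 0.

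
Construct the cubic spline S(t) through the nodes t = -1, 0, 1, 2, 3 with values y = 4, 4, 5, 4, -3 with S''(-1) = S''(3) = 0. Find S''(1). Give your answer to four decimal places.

Write m_i for S''(x_i). With h_i = 1, 1, 1, 1 and divided differences Δ_i = 0, 1, -1, -7, the continuity of S' gives the tridiagonal system
  1·m_0 + 4·m_1 + 1·m_2 = 6(Δ_1 - Δ_0) = 6
  1·m_1 + 4·m_2 + 1·m_3 = 6(Δ_2 - Δ_1) = -12
  1·m_2 + 4·m_3 + 1·m_4 = 6(Δ_3 - Δ_2) = -36
Natural end conditions: m_0 = m_4 = 0.
Forward elimination and back-substitution give m_0 = 0, m_1 = 51/28, m_2 = -9/7, m_3 = -243/28, m_4 = 0.

-1.2857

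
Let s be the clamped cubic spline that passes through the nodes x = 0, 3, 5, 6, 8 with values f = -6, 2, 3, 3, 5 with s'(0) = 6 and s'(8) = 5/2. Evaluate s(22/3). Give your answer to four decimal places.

3.7483

Put M_i = s'' at the i-th knot. Here h = (3, 2, 1, 2) and Δ = (8/3, 1/2, 0, 1), so the interior equations h_(i-1)·M_(i-1) + 2(h_(i-1)+h_i)·M_i + h_i·M_(i+1) = 6(Δ_i − Δ_(i-1)) read
  3·M_0 + 10·M_1 + 2·M_2 = 6(Δ_1 - Δ_0) = -13
  2·M_1 + 6·M_2 + 1·M_3 = 6(Δ_2 - Δ_1) = -3
  1·M_2 + 6·M_3 + 2·M_4 = 6(Δ_3 - Δ_2) = 6
Clamped end conditions give two more equations: 2h_0·M_0 + h_0·M_1 = 6(Δ_0 - s'(0)) = -20 and h_3·M_3 + 2h_3·M_4 = 6(s'(8) - Δ_3) = 9.
Solving the tridiagonal system: M_0 = -1456/453, M_1 = -36/151, M_2 = -147/302, M_3 = 60/151, M_4 = 1239/604.
On [6, 8], s(x) = 3 + 31/604·(x - 6) + 30/151·(x - 6)² + 333/2416·(x - 6)³.
With (x - 6) = 4/3: s(22/3) = 566/151.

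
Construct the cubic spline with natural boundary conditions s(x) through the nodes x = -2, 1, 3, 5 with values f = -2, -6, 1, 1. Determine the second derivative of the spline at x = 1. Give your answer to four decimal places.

3.6053

With m_i denoting the second derivative at x_i, h_i = 3, 2, 2, and Δ_i = (y_(i+1) − y_i)/h_i = -4/3, 7/2, 0:
  3·m_0 + 10·m_1 + 2·m_2 = 6(Δ_1 - Δ_0) = 29
  2·m_1 + 8·m_2 + 2·m_3 = 6(Δ_2 - Δ_1) = -21
Natural end conditions: m_0 = m_3 = 0.
Solving: m_0 = 0, m_1 = 137/38, m_2 = -67/19, m_3 = 0.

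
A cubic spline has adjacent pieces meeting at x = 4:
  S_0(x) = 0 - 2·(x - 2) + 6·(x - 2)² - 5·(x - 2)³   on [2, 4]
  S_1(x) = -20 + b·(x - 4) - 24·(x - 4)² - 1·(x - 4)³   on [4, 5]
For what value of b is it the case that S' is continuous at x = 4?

-38

S_0'(x) = -2 + 12·(x - 2) - 15·(x - 2)², so S_0'(4) = -38. On the right, S_1'(4) = b, so b = -38.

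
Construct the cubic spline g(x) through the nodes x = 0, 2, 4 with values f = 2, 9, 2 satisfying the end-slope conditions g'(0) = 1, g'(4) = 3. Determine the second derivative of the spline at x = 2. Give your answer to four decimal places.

-11.5000

Let M_i = g''(x_i). Step sizes h_i = 2, 2; slopes of the chords Δ_i = (y_(i+1) - y_i)/h_i = 7/2, -7/2.
  2·M_0 + 8·M_1 + 2·M_2 = 6(Δ_1 - Δ_0) = -42
Clamped end conditions give two more equations: 2h_0·M_0 + h_0·M_1 = 6(Δ_0 - g'(0)) = 15 and h_1·M_1 + 2h_1·M_2 = 6(g'(4) - Δ_1) = 39.
Solving: M_0 = 19/2, M_1 = -23/2, M_2 = 31/2.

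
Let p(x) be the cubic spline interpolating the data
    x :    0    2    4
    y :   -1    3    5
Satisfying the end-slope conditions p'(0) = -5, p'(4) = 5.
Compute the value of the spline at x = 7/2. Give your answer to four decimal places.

3.4922

Write m_i for p''(x_i). With h_i = 2, 2 and divided differences Δ_i = 2, 1, the continuity of p' gives the tridiagonal system
  2·m_0 + 8·m_1 + 2·m_2 = 6(Δ_1 - Δ_0) = -6
Clamped end conditions give two more equations: 2h_0·m_0 + h_0·m_1 = 6(Δ_0 - p'(0)) = 42 and h_1·m_1 + 2h_1·m_2 = 6(p'(4) - Δ_1) = 24.
Solving the tridiagonal system: m_0 = 55/4, m_1 = -13/2, m_2 = 37/4.
On [2, 4], p(x) = 3 + 9/4·(x - 2) - 13/4·(x - 2)² + 21/16·(x - 2)³.
With (x - 2) = 3/2: p(7/2) = 447/128.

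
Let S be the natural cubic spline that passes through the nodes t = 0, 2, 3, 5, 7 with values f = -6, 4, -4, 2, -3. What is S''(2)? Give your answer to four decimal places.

-15.7266

Let σ_i = S''(x_i). Step sizes h_i = 2, 1, 2, 2; slopes of the chords Δ_i = (y_(i+1) - y_i)/h_i = 5, -8, 3, -5/2.
  2·σ_0 + 6·σ_1 + 1·σ_2 = 6(Δ_1 - Δ_0) = -78
  1·σ_1 + 6·σ_2 + 2·σ_3 = 6(Δ_2 - Δ_1) = 66
  2·σ_2 + 8·σ_3 + 2·σ_4 = 6(Δ_3 - Δ_2) = -33
Natural end conditions: σ_0 = σ_4 = 0.
Forward elimination and back-substitution give σ_0 = 0, σ_1 = -2013/128, σ_2 = 1047/64, σ_3 = -2103/256, σ_4 = 0.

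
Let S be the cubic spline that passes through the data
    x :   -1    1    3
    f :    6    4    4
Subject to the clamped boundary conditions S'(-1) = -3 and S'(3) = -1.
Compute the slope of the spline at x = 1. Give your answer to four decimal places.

With m_i denoting the second derivative at x_i, h_i = 2, 2, and Δ_i = (y_(i+1) − y_i)/h_i = -1, 0:
  2·m_0 + 8·m_1 + 2·m_2 = 6(Δ_1 - Δ_0) = 6
Clamped end conditions give two more equations: 2h_0·m_0 + h_0·m_1 = 6(Δ_0 - S'(-1)) = 12 and h_1·m_1 + 2h_1·m_2 = 6(S'(3) - Δ_1) = -6.
Solving: m_0 = 11/4, m_1 = 1/2, m_2 = -7/4.
On [1, 3], S'(x) = b_1 + 2c_1·(x - 1) + 3d_1·(x - 1)² with b_1 = Δ_1 - h_1(2m_1 + m_2)/6 = 1/4, c_1 = m_1/2 = 1/4, d_1 = (m_2 - m_1)/(6h_1) = -3/16. So S'(1) = 1/4.

0.2500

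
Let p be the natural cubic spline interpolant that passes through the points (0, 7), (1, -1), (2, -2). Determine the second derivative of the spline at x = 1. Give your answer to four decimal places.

10.5000

Let σ_i = p''(x_i). Step sizes h_i = 1, 1; slopes of the chords Δ_i = (y_(i+1) - y_i)/h_i = -8, -1.
  1·σ_0 + 4·σ_1 + 1·σ_2 = 6(Δ_1 - Δ_0) = 42
Natural end conditions: σ_0 = σ_2 = 0.
Hence σ_0 = 0, σ_1 = 21/2, σ_2 = 0.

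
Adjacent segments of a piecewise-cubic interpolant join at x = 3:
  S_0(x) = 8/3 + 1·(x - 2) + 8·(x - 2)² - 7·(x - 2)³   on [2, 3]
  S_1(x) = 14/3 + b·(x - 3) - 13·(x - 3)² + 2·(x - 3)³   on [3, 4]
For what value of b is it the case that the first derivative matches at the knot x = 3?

S_0'(x) = 1 + 16·(x - 2) - 21·(x - 2)², so S_0'(3) = -4. On the right, S_1'(3) = b, so b = -4.

-4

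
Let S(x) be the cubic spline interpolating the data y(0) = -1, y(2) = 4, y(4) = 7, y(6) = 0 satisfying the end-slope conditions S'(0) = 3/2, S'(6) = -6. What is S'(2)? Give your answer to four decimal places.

Write σ_i for S''(x_i). With h_i = 2, 2, 2 and divided differences Δ_i = 5/2, 3/2, -7/2, the continuity of S' gives the tridiagonal system
  2·σ_0 + 8·σ_1 + 2·σ_2 = 6(Δ_1 - Δ_0) = -6
  2·σ_1 + 8·σ_2 + 2·σ_3 = 6(Δ_2 - Δ_1) = -30
Clamped end conditions give two more equations: 2h_0·σ_0 + h_0·σ_1 = 6(Δ_0 - S'(0)) = 6 and h_2·σ_2 + 2h_2·σ_3 = 6(S'(6) - Δ_2) = -15.
Solving: σ_0 = 17/10, σ_1 = -2/5, σ_2 = -31/10, σ_3 = -11/5.
On [2, 4], S'(x) = b_1 + 2c_1·(x - 2) + 3d_1·(x - 2)² with b_1 = Δ_1 - h_1(2σ_1 + σ_2)/6 = 14/5, c_1 = σ_1/2 = -1/5, d_1 = (σ_2 - σ_1)/(6h_1) = -9/40. So S'(2) = 14/5.

2.8000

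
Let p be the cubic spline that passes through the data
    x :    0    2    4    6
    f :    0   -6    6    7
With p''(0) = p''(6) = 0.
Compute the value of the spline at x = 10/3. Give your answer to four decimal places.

With m_i denoting the second derivative at x_i, h_i = 2, 2, 2, and Δ_i = (y_(i+1) − y_i)/h_i = -3, 6, 1/2:
  2·m_0 + 8·m_1 + 2·m_2 = 6(Δ_1 - Δ_0) = 54
  2·m_1 + 8·m_2 + 2·m_3 = 6(Δ_2 - Δ_1) = -33
Natural end conditions: m_0 = m_3 = 0.
Forward elimination and back-substitution give m_0 = 0, m_1 = 83/10, m_2 = -31/5, m_3 = 0.
On [2, 4], p(x) = -6 + 38/15·(x - 2) + 83/20·(x - 2)² - 29/24·(x - 2)³.
With (x - 2) = 4/3: p(10/3) = 766/405.

1.8914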